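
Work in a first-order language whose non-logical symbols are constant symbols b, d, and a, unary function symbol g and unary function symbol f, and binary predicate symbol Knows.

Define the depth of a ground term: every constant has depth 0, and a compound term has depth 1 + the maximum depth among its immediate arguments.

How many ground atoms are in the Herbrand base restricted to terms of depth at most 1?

First count ground terms of depth ≤ 1.
Let N_k count ground terms of depth at most k. Each non-constant term of depth ≤ k is some function symbol applied to depth-≤(k−1) arguments, giving N_k = 3 + N_{k-1} + N_{k-1}.
N_0 = 3
N_1 = 3 + 3 + 3 = 9
So |H| = 9.
A ground atom is a predicate applied to a tuple of terms from H, so the count is the sum over predicates of |H|^arity:
  Knows: 9^2 = 81
Total ground atoms: 81.

81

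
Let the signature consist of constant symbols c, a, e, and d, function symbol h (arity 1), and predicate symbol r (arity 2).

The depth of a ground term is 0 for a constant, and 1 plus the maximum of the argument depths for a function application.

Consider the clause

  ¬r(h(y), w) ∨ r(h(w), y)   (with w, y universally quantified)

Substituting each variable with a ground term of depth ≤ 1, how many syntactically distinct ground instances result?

64

Ground terms of depth ≤ 1:
  Let N_k = |{terms of depth ≤ k}|. Then N_0 = 4 and N_k = 4 + N_{k-1} for k ≥ 1 (one summand per function symbol, arity giving the exponent).
  N_0 = 4
  N_1 = 4 + 4 = 8
So there are 8 ground terms available for substitution.
The body mentions every one of the 2 quantified variables; since ground terms form a free algebra, no two substitutions collapse to the same formula.
Number of ground instances = 8^2 = 64.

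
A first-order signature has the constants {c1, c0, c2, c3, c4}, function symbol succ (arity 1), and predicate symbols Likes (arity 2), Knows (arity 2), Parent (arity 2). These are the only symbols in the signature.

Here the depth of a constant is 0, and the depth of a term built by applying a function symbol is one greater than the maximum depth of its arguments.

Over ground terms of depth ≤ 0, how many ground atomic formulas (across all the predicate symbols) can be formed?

75

First count ground terms of depth ≤ 0.
Count level by level. With function symbols succ/1, the terms of depth ≤ k are the 5 constants together with each function applied to depth-≤(k−1) tuples, so N_k = 5 + N_{k-1}.
N_0 = 5
Explicitly: c1, c0, c2, c3, c4.
So |H| = 5.
Ground atoms are formed by filling each argument slot of a predicate with a term from H, so an r-ary predicate gives |H|^r atoms:
  Likes: 5^2 = 25;  Knows: 5^2 = 25;  Parent: 5^2 = 25
Total ground atoms: 25 + 25 + 25 = 75.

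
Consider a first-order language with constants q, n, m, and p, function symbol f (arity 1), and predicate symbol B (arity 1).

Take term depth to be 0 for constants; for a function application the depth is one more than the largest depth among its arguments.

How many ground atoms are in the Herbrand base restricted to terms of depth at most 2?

First count ground terms of depth ≤ 2.
Let N_k count ground terms of depth at most k. Each non-constant term of depth ≤ k is some function symbol applied to depth-≤(k−1) arguments, giving N_k = 4 + N_{k-1}.
N_0 = 4
N_1 = 4 + 4 = 8
N_2 = 4 + 8 = 12
So |H| = 12.
Each predicate of arity r yields |H|^r ground atoms (one per choice of an r-tuple from H):
  B: 12
Total ground atoms: 12.

12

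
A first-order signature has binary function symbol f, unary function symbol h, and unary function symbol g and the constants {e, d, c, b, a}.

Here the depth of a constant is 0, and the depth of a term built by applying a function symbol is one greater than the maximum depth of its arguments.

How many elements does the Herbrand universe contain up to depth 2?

Count level by level. With function symbols f/2, h/1, g/1, the terms of depth ≤ k are the 5 constants together with each function applied to depth-≤(k−1) tuples, so N_k = 5 + N_{k-1}^2 + N_{k-1} + N_{k-1}.
N_0 = 5
N_1 = 5 + 5^2 + 5 + 5 = 40
N_2 = 5 + 40^2 + 40 + 40 = 1685

1685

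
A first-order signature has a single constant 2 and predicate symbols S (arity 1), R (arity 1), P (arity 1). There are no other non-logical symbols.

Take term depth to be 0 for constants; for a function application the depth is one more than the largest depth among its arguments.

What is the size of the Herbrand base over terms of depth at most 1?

3

First count ground terms of depth ≤ 1.
With no function symbols every ground term is a constant, so there is exactly 1 ground term at every depth bound.
N_0 = 1
N_1 = 1
Explicitly: 2.
So |H| = 1.
A ground atom is a predicate applied to a tuple of terms from H, so the count is the sum over predicates of |H|^arity:
  S: 1;  R: 1;  P: 1
Total ground atoms: 1 + 1 + 1 = 3.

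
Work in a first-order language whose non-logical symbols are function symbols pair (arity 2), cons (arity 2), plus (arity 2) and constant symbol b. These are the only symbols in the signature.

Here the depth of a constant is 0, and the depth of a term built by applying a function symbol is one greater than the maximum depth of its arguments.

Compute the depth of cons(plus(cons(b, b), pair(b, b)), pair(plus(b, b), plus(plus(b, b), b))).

4

depth(cons(b, b)) = 1 + max(0, 0) = 1
depth(pair(b, b)) = 1 + max(0, 0) = 1
depth(plus(cons(b, b), pair(b, b))) = 1 + max(1, 1) = 2
depth(plus(b, b)) = 1 + max(0, 0) = 1
depth(plus(plus(b, b), b)) = 1 + max(1, 0) = 2
depth(pair(plus(b, b), plus(plus(b, b), b))) = 1 + max(1, 2) = 3
depth(cons(plus(cons(b, b), pair(b, b)), pair(plus(b, b), plus(plus(b, b), b)))) = 1 + max(2, 3) = 4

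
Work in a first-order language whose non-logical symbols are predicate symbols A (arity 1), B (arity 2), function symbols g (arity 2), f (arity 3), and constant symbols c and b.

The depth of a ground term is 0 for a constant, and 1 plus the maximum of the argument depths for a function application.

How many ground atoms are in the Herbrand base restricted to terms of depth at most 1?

210

First count ground terms of depth ≤ 1.
If N_k denotes the number of depth-≤k ground terms, the 2 constants give N_0 = 2, and each function symbol of arity r contributes N_{k-1}^r new terms at level k: N_k = 2 + N_{k-1}^2 + N_{k-1}^3.
N_0 = 2
N_1 = 2 + 2^2 + 2^3 = 14
So |H| = 14.
Ground atoms are formed by filling each argument slot of a predicate with a term from H, so an r-ary predicate gives |H|^r atoms:
  A: 14;  B: 14^2 = 196
Total ground atoms: 14 + 196 = 210.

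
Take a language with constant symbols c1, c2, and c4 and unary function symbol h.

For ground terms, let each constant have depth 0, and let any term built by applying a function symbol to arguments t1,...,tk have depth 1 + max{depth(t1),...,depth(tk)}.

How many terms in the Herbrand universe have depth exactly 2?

3

Count level by level. With function symbols h/1, the terms of depth ≤ k are the 3 constants together with each function applied to depth-≤(k−1) tuples, so N_k = 3 + N_{k-1}.
N_0 = 3
N_1 = 3 + 3 = 6
N_2 = 3 + 6 = 9
Terms of depth exactly 2: N_2 − N_1 = 9 − 6 = 3.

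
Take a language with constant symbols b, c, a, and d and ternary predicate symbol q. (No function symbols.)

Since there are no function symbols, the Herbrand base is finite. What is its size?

64

With no function symbols, the Herbrand universe is just the 4 constants.
Ground atoms per predicate: q: 4^3 = 64.
Herbrand base size = 64 = 64.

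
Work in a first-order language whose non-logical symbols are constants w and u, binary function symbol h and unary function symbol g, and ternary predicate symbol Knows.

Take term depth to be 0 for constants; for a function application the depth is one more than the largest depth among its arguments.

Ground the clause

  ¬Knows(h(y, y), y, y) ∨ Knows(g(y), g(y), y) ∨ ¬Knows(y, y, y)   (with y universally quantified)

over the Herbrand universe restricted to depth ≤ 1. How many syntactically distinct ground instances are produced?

Ground terms of depth ≤ 1:
  Let N_k = |{terms of depth ≤ k}|. Then N_0 = 2 and N_k = 2 + N_{k-1}^2 + N_{k-1} for k ≥ 1 (one summand per function symbol, arity giving the exponent).
  N_0 = 2
  N_1 = 2 + 2^2 + 2 = 8
So there are 8 ground terms available for substitution.
The clause has 1 distinct variable (y), which appears in the body. In the free term algebra distinct substitutions yield syntactically distinct ground instances.
Number of ground instances = 8.

8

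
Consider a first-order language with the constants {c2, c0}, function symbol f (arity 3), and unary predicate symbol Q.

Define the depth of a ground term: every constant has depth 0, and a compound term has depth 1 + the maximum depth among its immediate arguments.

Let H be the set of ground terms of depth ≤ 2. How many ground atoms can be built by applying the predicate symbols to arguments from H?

1002

First count ground terms of depth ≤ 2.
If N_k denotes the number of depth-≤k ground terms, the 2 constants give N_0 = 2, and each function symbol of arity r contributes N_{k-1}^r new terms at level k: N_k = 2 + N_{k-1}^3.
N_0 = 2
N_1 = 2 + 2^3 = 10
N_2 = 2 + 10^3 = 1002
So |H| = 1002.
A ground atom is a predicate applied to a tuple of terms from H, so the count is the sum over predicates of |H|^arity:
  Q: 1002
Total ground atoms: 1002.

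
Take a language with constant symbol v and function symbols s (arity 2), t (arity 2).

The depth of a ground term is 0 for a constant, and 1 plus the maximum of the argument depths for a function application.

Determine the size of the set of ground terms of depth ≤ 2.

19

Let N_k = |{terms of depth ≤ k}|. Then N_0 = 1 and N_k = 1 + N_{k-1}^2 + N_{k-1}^2 for k ≥ 1 (one summand per function symbol, arity giving the exponent).
N_0 = 1
N_1 = 1 + 1^2 + 1^2 = 3
N_2 = 1 + 3^2 + 3^2 = 19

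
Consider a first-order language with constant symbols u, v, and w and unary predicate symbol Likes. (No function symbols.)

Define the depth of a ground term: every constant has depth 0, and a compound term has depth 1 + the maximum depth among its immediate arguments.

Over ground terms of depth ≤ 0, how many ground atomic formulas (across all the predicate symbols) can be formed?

3

First count ground terms of depth ≤ 0.
With no function symbols every ground term is a constant, so there are exactly 3 ground terms at every depth bound.
N_0 = 3
Explicitly: u, v, w.
So |H| = 3.
Ground atoms are formed by filling each argument slot of a predicate with a term from H, so an r-ary predicate gives |H|^r atoms:
  Likes: 3
Total ground atoms: 3.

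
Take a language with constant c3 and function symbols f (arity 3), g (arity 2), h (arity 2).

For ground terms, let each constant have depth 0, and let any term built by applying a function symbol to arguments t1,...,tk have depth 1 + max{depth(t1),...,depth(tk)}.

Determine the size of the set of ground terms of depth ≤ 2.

97

Count level by level. With function symbols f/3, g/2, h/2, the terms of depth ≤ k are the 1 constant together with each function applied to depth-≤(k−1) tuples, so N_k = 1 + N_{k-1}^3 + N_{k-1}^2 + N_{k-1}^2.
N_0 = 1
N_1 = 1 + 1^3 + 1^2 + 1^2 = 4
N_2 = 1 + 4^3 + 4^2 + 4^2 = 97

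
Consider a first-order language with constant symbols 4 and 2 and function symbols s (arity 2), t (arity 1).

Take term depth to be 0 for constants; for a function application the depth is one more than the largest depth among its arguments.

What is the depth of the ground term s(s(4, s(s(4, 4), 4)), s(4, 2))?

depth(s(4, 4)) = 1 + max(0, 0) = 1
depth(s(s(4, 4), 4)) = 1 + max(1, 0) = 2
depth(s(4, s(s(4, 4), 4))) = 1 + max(0, 2) = 3
depth(s(4, 2)) = 1 + max(0, 0) = 1
depth(s(s(4, s(s(4, 4), 4)), s(4, 2))) = 1 + max(3, 1) = 4

4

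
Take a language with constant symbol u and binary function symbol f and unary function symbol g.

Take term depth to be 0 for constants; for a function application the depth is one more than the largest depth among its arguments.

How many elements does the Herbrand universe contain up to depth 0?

If N_k denotes the number of depth-≤k ground terms, the 1 constant gives N_0 = 1, and each function symbol of arity r contributes N_{k-1}^r new terms at level k: N_k = 1 + N_{k-1}^2 + N_{k-1}.
N_0 = 1
Explicitly: u.

1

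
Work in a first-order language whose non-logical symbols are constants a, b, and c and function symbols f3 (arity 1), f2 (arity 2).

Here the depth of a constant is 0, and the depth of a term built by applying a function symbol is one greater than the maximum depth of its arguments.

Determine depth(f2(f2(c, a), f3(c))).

depth(f2(c, a)) = 1 + max(0, 0) = 1
depth(f3(c)) = 1 + depth(c) = 1 + 0 = 1
depth(f2(f2(c, a), f3(c))) = 1 + max(1, 1) = 2

2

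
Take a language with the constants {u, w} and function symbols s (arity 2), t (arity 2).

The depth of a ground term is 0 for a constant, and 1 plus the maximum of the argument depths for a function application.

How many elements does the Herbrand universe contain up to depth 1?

10

Count level by level. With function symbols s/2, t/2, the terms of depth ≤ k are the 2 constants together with each function applied to depth-≤(k−1) tuples, so N_k = 2 + N_{k-1}^2 + N_{k-1}^2.
N_0 = 2
N_1 = 2 + 2^2 + 2^2 = 10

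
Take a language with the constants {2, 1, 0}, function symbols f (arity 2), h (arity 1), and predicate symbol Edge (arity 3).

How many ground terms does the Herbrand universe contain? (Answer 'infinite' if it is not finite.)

The signature has at least one function symbol (f, arity 2) and at least one constant (2).
Iterating f gives infinitely many distinct ground terms: 2, f(2, 2), f(f(2, 2), f(2, 2)), ...
So the Herbrand universe is infinite.

infinite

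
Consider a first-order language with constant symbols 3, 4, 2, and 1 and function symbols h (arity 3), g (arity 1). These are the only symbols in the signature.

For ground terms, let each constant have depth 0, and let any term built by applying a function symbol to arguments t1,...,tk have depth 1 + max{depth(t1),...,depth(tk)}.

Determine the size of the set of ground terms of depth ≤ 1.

72

Count level by level. With function symbols h/3, g/1, the terms of depth ≤ k are the 4 constants together with each function applied to depth-≤(k−1) tuples, so N_k = 4 + N_{k-1}^3 + N_{k-1}.
N_0 = 4
N_1 = 4 + 4^3 + 4 = 72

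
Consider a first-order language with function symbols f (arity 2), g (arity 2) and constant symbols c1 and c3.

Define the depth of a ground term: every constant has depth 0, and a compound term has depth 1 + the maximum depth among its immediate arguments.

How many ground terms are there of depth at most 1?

10

Count level by level. With function symbols f/2, g/2, the terms of depth ≤ k are the 2 constants together with each function applied to depth-≤(k−1) tuples, so N_k = 2 + N_{k-1}^2 + N_{k-1}^2.
N_0 = 2
N_1 = 2 + 2^2 + 2^2 = 10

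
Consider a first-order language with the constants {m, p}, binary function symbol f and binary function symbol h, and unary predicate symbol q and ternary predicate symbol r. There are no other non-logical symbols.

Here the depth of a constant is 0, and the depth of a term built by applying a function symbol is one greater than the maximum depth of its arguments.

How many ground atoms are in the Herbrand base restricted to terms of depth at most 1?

1010

First count ground terms of depth ≤ 1.
Let N_k count ground terms of depth at most k. Each non-constant term of depth ≤ k is some function symbol applied to depth-≤(k−1) arguments, giving N_k = 2 + N_{k-1}^2 + N_{k-1}^2.
N_0 = 2
N_1 = 2 + 2^2 + 2^2 = 10
So |H| = 10.
For each predicate symbol, the number of ground atoms is |H| raised to its arity; summing:
  q: 10;  r: 10^3 = 1000
Total ground atoms: 10 + 1000 = 1010.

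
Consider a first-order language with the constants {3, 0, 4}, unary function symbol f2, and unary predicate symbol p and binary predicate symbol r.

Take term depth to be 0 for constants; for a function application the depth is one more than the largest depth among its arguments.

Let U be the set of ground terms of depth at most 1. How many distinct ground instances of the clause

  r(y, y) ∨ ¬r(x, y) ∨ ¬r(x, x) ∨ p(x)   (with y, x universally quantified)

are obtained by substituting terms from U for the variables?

Ground terms of depth ≤ 1:
  Let N_k = |{terms of depth ≤ k}|. Then N_0 = 3 and N_k = 3 + N_{k-1} for k ≥ 1 (one summand per function symbol, arity giving the exponent).
  N_0 = 3
  N_1 = 3 + 3 = 6
  Explicitly: 3, 0, 4, f2(3), f2(0), f2(4).
So there are 6 ground terms available for substitution.
Each of y, x ranges independently over the available ground terms, and distinct assignments produce distinct instances.
Number of ground instances = 6^2 = 36.

36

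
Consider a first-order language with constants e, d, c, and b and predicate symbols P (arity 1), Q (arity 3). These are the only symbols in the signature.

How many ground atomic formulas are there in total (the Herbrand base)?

With no function symbols, the Herbrand universe is just the 4 constants.
Ground atoms per predicate: P: 4, Q: 4^3 = 64.
Herbrand base size = 4 + 64 = 68.

68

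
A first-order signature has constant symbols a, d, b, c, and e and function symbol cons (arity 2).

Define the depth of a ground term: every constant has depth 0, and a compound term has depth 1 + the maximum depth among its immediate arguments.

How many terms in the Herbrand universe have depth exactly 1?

25

If N_k denotes the number of depth-≤k ground terms, the 5 constants give N_0 = 5, and each function symbol of arity r contributes N_{k-1}^r new terms at level k: N_k = 5 + N_{k-1}^2.
N_0 = 5
N_1 = 5 + 5^2 = 30
Terms of depth exactly 1: N_1 − N_0 = 30 − 5 = 25.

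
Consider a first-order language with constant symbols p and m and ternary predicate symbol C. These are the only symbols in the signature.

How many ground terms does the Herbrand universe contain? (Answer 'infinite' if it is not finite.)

2

There are no function symbols, so every ground term is one of the 2 constants.
The Herbrand universe is {p, m}, which is finite with 2 elements.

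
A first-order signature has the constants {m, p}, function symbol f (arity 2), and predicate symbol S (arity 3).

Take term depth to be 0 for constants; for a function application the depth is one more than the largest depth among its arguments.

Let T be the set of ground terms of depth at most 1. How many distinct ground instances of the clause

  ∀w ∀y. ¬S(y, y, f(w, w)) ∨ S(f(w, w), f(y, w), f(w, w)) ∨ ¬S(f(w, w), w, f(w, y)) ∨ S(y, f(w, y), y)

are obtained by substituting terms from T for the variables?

Ground terms of depth ≤ 1:
  Write N_k for the number of ground terms of depth ≤ k. A term of depth ≤ k is either a constant or a function symbol applied to arguments of depth ≤ k−1, so N_k = 2 + N_{k-1}^2.
  N_0 = 2
  N_1 = 2 + 2^2 = 6
  Explicitly: m, p, f(m, m), f(m, p), f(p, m), f(p, p).
So there are 6 ground terms available for substitution.
Each of w, y ranges independently over the available ground terms, and distinct assignments produce distinct instances.
Number of ground instances = 6^2 = 36.

36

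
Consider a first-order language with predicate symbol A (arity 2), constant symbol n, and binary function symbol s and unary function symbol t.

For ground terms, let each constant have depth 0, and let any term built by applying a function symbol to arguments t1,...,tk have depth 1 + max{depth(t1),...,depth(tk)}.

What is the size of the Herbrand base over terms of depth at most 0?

1

First count ground terms of depth ≤ 0.
Count level by level. With function symbols s/2, t/1, the terms of depth ≤ k are the 1 constant together with each function applied to depth-≤(k−1) tuples, so N_k = 1 + N_{k-1}^2 + N_{k-1}.
N_0 = 1
So |H| = 1.
A ground atom is a predicate applied to a tuple of terms from H, so the count is the sum over predicates of |H|^arity:
  A: 1^2 = 1
Total ground atoms: 1.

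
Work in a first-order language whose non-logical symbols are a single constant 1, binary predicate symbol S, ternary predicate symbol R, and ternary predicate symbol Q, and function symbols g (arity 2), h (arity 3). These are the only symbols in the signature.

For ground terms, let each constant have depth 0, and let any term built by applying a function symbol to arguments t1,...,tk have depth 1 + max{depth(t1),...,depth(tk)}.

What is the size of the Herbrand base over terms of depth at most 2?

102675

First count ground terms of depth ≤ 2.
If N_k denotes the number of depth-≤k ground terms, the 1 constant gives N_0 = 1, and each function symbol of arity r contributes N_{k-1}^r new terms at level k: N_k = 1 + N_{k-1}^2 + N_{k-1}^3.
N_0 = 1
N_1 = 1 + 1^2 + 1^3 = 3
N_2 = 1 + 3^2 + 3^3 = 37
So |H| = 37.
Each predicate of arity r yields |H|^r ground atoms (one per choice of an r-tuple from H):
  S: 37^2 = 1369;  R: 37^3 = 50653;  Q: 37^3 = 50653
Total ground atoms: 1369 + 50653 + 50653 = 102675.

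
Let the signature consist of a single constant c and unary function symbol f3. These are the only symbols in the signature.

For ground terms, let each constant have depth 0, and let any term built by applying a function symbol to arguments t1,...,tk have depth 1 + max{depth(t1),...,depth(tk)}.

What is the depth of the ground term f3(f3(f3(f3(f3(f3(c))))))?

depth(f3(c)) = 1 + depth(c) = 1 + 0 = 1
depth(f3(f3(c))) = 1 + depth(f3(c)) = 1 + 1 = 2
depth(f3(f3(f3(c)))) = 1 + depth(f3(f3(c))) = 1 + 2 = 3
depth(f3(f3(f3(f3(c))))) = 1 + depth(f3(f3(f3(c)))) = 1 + 3 = 4
depth(f3(f3(f3(f3(f3(c)))))) = 1 + depth(f3(f3(f3(f3(c))))) = 1 + 4 = 5
depth(f3(f3(f3(f3(f3(f3(c))))))) = 1 + depth(f3(f3(f3(f3(f3(c)))))) = 1 + 5 = 6

6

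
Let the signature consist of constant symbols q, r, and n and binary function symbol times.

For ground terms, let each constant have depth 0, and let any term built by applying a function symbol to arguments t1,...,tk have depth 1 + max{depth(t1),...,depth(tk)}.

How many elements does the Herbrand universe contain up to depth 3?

Let N_k = |{terms of depth ≤ k}|. Then N_0 = 3 and N_k = 3 + N_{k-1}^2 for k ≥ 1 (one summand per function symbol, arity giving the exponent).
N_0 = 3
N_1 = 3 + 3^2 = 12
N_2 = 3 + 12^2 = 147
N_3 = 3 + 147^2 = 21612

21612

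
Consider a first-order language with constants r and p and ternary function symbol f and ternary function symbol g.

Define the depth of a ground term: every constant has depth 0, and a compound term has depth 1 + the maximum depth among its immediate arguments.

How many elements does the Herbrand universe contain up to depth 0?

2

Let N_k = |{terms of depth ≤ k}|. Then N_0 = 2 and N_k = 2 + N_{k-1}^3 + N_{k-1}^3 for k ≥ 1 (one summand per function symbol, arity giving the exponent).
N_0 = 2
Explicitly: r, p.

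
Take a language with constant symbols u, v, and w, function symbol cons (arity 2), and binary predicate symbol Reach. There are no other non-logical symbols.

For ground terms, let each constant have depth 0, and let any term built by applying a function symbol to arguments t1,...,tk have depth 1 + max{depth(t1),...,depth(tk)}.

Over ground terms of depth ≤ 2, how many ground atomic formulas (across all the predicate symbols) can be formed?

21609

First count ground terms of depth ≤ 2.
Let N_k = |{terms of depth ≤ k}|. Then N_0 = 3 and N_k = 3 + N_{k-1}^2 for k ≥ 1 (one summand per function symbol, arity giving the exponent).
N_0 = 3
N_1 = 3 + 3^2 = 12
N_2 = 3 + 12^2 = 147
So |H| = 147.
Ground atoms are formed by filling each argument slot of a predicate with a term from H, so an r-ary predicate gives |H|^r atoms:
  Reach: 147^2 = 21609
Total ground atoms: 21609.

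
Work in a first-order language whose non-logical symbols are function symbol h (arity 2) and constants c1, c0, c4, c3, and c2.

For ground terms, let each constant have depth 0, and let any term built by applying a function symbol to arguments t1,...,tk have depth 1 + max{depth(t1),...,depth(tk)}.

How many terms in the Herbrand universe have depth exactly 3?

Let N_k count ground terms of depth at most k. Each non-constant term of depth ≤ k is some function symbol applied to depth-≤(k−1) arguments, giving N_k = 5 + N_{k-1}^2.
N_0 = 5
N_1 = 5 + 5^2 = 30
N_2 = 5 + 30^2 = 905
N_3 = 5 + 905^2 = 819030
Terms of depth exactly 3: N_3 − N_2 = 819030 − 905 = 818125.

818125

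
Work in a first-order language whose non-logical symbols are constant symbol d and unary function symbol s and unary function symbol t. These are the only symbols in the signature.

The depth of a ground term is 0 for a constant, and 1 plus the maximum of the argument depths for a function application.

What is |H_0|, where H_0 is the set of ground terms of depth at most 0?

Let N_k = |{terms of depth ≤ k}|. Then N_0 = 1 and N_k = 1 + N_{k-1} + N_{k-1} for k ≥ 1 (one summand per function symbol, arity giving the exponent).
N_0 = 1

1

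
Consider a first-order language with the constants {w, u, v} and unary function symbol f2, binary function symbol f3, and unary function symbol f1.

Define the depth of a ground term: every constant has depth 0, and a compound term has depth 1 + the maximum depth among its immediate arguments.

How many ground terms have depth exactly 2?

345

If N_k denotes the number of depth-≤k ground terms, the 3 constants give N_0 = 3, and each function symbol of arity r contributes N_{k-1}^r new terms at level k: N_k = 3 + N_{k-1} + N_{k-1}^2 + N_{k-1}.
N_0 = 3
N_1 = 3 + 3 + 3^2 + 3 = 18
N_2 = 3 + 18 + 18^2 + 18 = 363
Terms of depth exactly 2: N_2 − N_1 = 363 − 18 = 345.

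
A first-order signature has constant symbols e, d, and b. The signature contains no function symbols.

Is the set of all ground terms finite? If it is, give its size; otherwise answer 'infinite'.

3

There are no function symbols, so every ground term is one of the 3 constants.
The Herbrand universe is {e, d, b}, which is finite with 3 elements.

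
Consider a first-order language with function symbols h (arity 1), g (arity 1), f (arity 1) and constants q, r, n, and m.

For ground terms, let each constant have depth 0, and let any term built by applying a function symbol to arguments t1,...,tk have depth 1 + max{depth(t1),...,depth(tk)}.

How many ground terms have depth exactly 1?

Let N_k = |{terms of depth ≤ k}|. Then N_0 = 4 and N_k = 4 + N_{k-1} + N_{k-1} + N_{k-1} for k ≥ 1 (one summand per function symbol, arity giving the exponent).
N_0 = 4
N_1 = 4 + 4 + 4 + 4 = 16
Terms of depth exactly 1: N_1 − N_0 = 16 − 4 = 12.

12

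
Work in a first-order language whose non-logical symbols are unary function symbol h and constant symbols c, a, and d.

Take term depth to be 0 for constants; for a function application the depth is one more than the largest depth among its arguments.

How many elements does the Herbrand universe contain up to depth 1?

6

Let N_k count ground terms of depth at most k. Each non-constant term of depth ≤ k is some function symbol applied to depth-≤(k−1) arguments, giving N_k = 3 + N_{k-1}.
N_0 = 3
N_1 = 3 + 3 = 6
Explicitly: c, a, d, h(c), h(a), h(d).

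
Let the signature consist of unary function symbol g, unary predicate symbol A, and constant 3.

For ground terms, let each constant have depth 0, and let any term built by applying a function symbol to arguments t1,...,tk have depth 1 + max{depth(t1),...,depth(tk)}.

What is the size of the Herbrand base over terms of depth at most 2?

3

First count ground terms of depth ≤ 2.
If N_k denotes the number of depth-≤k ground terms, the 1 constant gives N_0 = 1, and each function symbol of arity r contributes N_{k-1}^r new terms at level k: N_k = 1 + N_{k-1}.
N_0 = 1
N_1 = 1 + 1 = 2
N_2 = 1 + 2 = 3
Explicitly: 3, g(3), g(g(3)).
So |H| = 3.
For each predicate symbol, the number of ground atoms is |H| raised to its arity; summing:
  A: 3
Total ground atoms: 3.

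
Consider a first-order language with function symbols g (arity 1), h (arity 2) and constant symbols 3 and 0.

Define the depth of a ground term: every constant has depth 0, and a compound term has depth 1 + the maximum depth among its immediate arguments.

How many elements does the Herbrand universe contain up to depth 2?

Let N_k = |{terms of depth ≤ k}|. Then N_0 = 2 and N_k = 2 + N_{k-1} + N_{k-1}^2 for k ≥ 1 (one summand per function symbol, arity giving the exponent).
N_0 = 2
N_1 = 2 + 2 + 2^2 = 8
N_2 = 2 + 8 + 8^2 = 74

74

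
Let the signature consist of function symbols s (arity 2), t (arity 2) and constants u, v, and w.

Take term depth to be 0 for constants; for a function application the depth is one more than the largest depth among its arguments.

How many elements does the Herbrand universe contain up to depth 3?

1566453

Count level by level. With function symbols s/2, t/2, the terms of depth ≤ k are the 3 constants together with each function applied to depth-≤(k−1) tuples, so N_k = 3 + N_{k-1}^2 + N_{k-1}^2.
N_0 = 3
N_1 = 3 + 3^2 + 3^2 = 21
N_2 = 3 + 21^2 + 21^2 = 885
N_3 = 3 + 885^2 + 885^2 = 1566453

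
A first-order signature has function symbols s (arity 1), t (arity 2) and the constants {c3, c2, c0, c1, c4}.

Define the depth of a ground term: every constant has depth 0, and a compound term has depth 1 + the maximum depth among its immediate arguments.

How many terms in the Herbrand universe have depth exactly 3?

Let N_k = |{terms of depth ≤ k}|. Then N_0 = 5 and N_k = 5 + N_{k-1} + N_{k-1}^2 for k ≥ 1 (one summand per function symbol, arity giving the exponent).
N_0 = 5
N_1 = 5 + 5 + 5^2 = 35
N_2 = 5 + 35 + 35^2 = 1265
N_3 = 5 + 1265 + 1265^2 = 1601495
Terms of depth exactly 3: N_3 − N_2 = 1601495 − 1265 = 1600230.

1600230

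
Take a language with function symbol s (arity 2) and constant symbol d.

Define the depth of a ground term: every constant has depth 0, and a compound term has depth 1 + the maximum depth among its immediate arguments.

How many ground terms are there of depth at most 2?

5

Write N_k for the number of ground terms of depth ≤ k. A term of depth ≤ k is either a constant or a function symbol applied to arguments of depth ≤ k−1, so N_k = 1 + N_{k-1}^2.
N_0 = 1
N_1 = 1 + 1^2 = 2
N_2 = 1 + 2^2 = 5
Explicitly: d, s(d, d), s(d, s(d, d)), s(s(d, d), d), s(s(d, d), s(d, d)).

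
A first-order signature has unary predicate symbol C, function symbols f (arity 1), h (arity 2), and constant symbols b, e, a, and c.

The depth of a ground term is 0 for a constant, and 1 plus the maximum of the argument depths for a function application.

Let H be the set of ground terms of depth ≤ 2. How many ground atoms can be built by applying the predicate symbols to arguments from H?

604

First count ground terms of depth ≤ 2.
Count level by level. With function symbols f/1, h/2, the terms of depth ≤ k are the 4 constants together with each function applied to depth-≤(k−1) tuples, so N_k = 4 + N_{k-1} + N_{k-1}^2.
N_0 = 4
N_1 = 4 + 4 + 4^2 = 24
N_2 = 4 + 24 + 24^2 = 604
So |H| = 604.
Ground atoms are formed by filling each argument slot of a predicate with a term from H, so an r-ary predicate gives |H|^r atoms:
  C: 604
Total ground atoms: 604.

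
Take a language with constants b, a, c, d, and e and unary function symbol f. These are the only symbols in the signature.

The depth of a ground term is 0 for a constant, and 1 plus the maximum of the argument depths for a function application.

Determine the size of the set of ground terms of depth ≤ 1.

If N_k denotes the number of depth-≤k ground terms, the 5 constants give N_0 = 5, and each function symbol of arity r contributes N_{k-1}^r new terms at level k: N_k = 5 + N_{k-1}.
N_0 = 5
N_1 = 5 + 5 = 10
Explicitly: b, a, c, d, e, f(b), f(a), f(c), f(d), f(e).

10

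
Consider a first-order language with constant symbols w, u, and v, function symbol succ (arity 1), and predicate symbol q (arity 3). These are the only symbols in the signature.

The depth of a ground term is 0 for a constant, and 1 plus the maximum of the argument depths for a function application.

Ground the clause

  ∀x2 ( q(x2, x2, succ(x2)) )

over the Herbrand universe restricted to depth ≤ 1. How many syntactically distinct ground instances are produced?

Ground terms of depth ≤ 1:
  If N_k denotes the number of depth-≤k ground terms, the 3 constants give N_0 = 3, and each function symbol of arity r contributes N_{k-1}^r new terms at level k: N_k = 3 + N_{k-1}.
  N_0 = 3
  N_1 = 3 + 3 = 6
So there are 6 ground terms available for substitution.
The variable x2 ranges independently over the available ground terms, and distinct assignments produce distinct instances.
Number of ground instances = 6.

6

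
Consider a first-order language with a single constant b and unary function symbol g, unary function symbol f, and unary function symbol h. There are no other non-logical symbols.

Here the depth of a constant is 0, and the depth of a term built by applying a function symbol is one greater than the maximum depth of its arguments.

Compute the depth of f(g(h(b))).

depth(h(b)) = 1 + depth(b) = 1 + 0 = 1
depth(g(h(b))) = 1 + depth(h(b)) = 1 + 1 = 2
depth(f(g(h(b)))) = 1 + depth(g(h(b))) = 1 + 2 = 3

3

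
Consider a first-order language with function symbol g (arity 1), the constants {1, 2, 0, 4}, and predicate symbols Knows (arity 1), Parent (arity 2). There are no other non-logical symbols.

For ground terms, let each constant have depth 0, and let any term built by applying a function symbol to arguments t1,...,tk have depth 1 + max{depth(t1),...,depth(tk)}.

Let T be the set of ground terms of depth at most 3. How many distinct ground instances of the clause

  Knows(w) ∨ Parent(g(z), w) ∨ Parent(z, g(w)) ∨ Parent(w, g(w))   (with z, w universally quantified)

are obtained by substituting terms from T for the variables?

256

Ground terms of depth ≤ 3:
  If N_k denotes the number of depth-≤k ground terms, the 4 constants give N_0 = 4, and each function symbol of arity r contributes N_{k-1}^r new terms at level k: N_k = 4 + N_{k-1}.
  N_0 = 4
  N_1 = 4 + 4 = 8
  N_2 = 4 + 8 = 12
  N_3 = 4 + 12 = 16
So there are 16 ground terms available for substitution.
Each of z, w ranges independently over the available ground terms, and distinct assignments produce distinct instances.
Number of ground instances = 16^2 = 256.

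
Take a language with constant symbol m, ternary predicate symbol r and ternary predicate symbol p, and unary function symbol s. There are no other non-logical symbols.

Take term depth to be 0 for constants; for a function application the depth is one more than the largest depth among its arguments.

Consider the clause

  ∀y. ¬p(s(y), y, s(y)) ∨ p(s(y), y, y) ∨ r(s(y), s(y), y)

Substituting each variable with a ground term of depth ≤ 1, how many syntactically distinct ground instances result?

2

Ground terms of depth ≤ 1:
  Write N_k for the number of ground terms of depth ≤ k. A term of depth ≤ k is either a constant or a function symbol applied to arguments of depth ≤ k−1, so N_k = 1 + N_{k-1}.
  N_0 = 1
  N_1 = 1 + 1 = 2
  Explicitly: m, s(m).
So there are 2 ground terms available for substitution.
The variable y ranges independently over the available ground terms, and distinct assignments produce distinct instances.
Number of ground instances = 2.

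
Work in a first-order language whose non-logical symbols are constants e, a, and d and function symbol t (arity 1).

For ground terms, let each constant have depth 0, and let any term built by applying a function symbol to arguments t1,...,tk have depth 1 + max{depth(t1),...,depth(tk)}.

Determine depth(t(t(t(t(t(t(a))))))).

depth(t(a)) = 1 + depth(a) = 1 + 0 = 1
depth(t(t(a))) = 1 + depth(t(a)) = 1 + 1 = 2
depth(t(t(t(a)))) = 1 + depth(t(t(a))) = 1 + 2 = 3
depth(t(t(t(t(a))))) = 1 + depth(t(t(t(a)))) = 1 + 3 = 4
depth(t(t(t(t(t(a)))))) = 1 + depth(t(t(t(t(a))))) = 1 + 4 = 5
depth(t(t(t(t(t(t(a))))))) = 1 + depth(t(t(t(t(t(a)))))) = 1 + 5 = 6

6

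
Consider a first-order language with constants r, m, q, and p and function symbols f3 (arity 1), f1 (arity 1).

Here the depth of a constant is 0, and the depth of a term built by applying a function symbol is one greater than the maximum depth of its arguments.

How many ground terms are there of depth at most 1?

Let N_k = |{terms of depth ≤ k}|. Then N_0 = 4 and N_k = 4 + N_{k-1} + N_{k-1} for k ≥ 1 (one summand per function symbol, arity giving the exponent).
N_0 = 4
N_1 = 4 + 4 + 4 = 12
Explicitly: r, m, q, p, f3(r), f3(m), f3(q), f3(p), f1(r), f1(m), f1(q), f1(p).

12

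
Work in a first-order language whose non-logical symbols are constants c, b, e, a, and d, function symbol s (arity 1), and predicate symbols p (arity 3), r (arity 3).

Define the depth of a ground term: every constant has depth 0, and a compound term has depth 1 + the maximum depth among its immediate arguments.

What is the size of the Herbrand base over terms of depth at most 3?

First count ground terms of depth ≤ 3.
Let N_k count ground terms of depth at most k. Each non-constant term of depth ≤ k is some function symbol applied to depth-≤(k−1) arguments, giving N_k = 5 + N_{k-1}.
N_0 = 5
N_1 = 5 + 5 = 10
N_2 = 5 + 10 = 15
N_3 = 5 + 15 = 20
So |H| = 20.
Each predicate of arity r yields |H|^r ground atoms (one per choice of an r-tuple from H):
  p: 20^3 = 8000;  r: 20^3 = 8000
Total ground atoms: 8000 + 8000 = 16000.

16000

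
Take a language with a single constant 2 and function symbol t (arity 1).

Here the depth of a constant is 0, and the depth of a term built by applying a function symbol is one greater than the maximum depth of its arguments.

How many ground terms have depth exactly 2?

If N_k denotes the number of depth-≤k ground terms, the 1 constant gives N_0 = 1, and each function symbol of arity r contributes N_{k-1}^r new terms at level k: N_k = 1 + N_{k-1}.
N_0 = 1
N_1 = 1 + 1 = 2
N_2 = 1 + 2 = 3
Terms of depth exactly 2: N_2 − N_1 = 3 − 2 = 1.

1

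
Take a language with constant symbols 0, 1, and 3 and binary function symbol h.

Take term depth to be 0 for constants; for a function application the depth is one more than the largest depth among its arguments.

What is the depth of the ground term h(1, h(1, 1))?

2

depth(h(1, 1)) = 1 + max(0, 0) = 1
depth(h(1, h(1, 1))) = 1 + max(0, 1) = 2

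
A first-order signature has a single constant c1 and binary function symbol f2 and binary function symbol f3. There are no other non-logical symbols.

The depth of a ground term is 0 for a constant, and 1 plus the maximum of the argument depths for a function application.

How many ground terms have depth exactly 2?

Let N_k count ground terms of depth at most k. Each non-constant term of depth ≤ k is some function symbol applied to depth-≤(k−1) arguments, giving N_k = 1 + N_{k-1}^2 + N_{k-1}^2.
N_0 = 1
N_1 = 1 + 1^2 + 1^2 = 3
N_2 = 1 + 3^2 + 3^2 = 19
Terms of depth exactly 2: N_2 − N_1 = 19 − 3 = 16.

16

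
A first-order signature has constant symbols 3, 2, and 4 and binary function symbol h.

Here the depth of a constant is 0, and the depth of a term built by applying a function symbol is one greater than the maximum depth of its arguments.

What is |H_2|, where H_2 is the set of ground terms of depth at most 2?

147

If N_k denotes the number of depth-≤k ground terms, the 3 constants give N_0 = 3, and each function symbol of arity r contributes N_{k-1}^r new terms at level k: N_k = 3 + N_{k-1}^2.
N_0 = 3
N_1 = 3 + 3^2 = 12
N_2 = 3 + 12^2 = 147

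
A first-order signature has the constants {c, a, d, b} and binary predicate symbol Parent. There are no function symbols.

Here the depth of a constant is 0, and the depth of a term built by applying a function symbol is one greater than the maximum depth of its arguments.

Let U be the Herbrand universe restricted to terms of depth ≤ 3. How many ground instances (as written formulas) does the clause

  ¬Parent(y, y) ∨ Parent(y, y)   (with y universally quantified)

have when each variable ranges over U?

Ground terms of depth ≤ 3:
  With no function symbols every ground term is a constant, so there are exactly 4 ground terms at every depth bound.
  N_0 = 4
  N_1 = 4
  N_2 = 4
  N_3 = 4
  Explicitly: c, a, d, b.
So there are 4 ground terms available for substitution.
The clause has 1 distinct variable (y), which appears in the body. In the free term algebra distinct substitutions yield syntactically distinct ground instances.
Number of ground instances = 4.

4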